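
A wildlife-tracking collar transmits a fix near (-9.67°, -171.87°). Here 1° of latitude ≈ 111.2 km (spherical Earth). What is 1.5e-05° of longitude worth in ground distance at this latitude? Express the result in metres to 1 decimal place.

One degree of longitude here spans 111200 × cos 9.67° = 111200 × 0.9858 ≈ 109620 m; 1.5e-05° of that is 1.6443 m.

1.6 metres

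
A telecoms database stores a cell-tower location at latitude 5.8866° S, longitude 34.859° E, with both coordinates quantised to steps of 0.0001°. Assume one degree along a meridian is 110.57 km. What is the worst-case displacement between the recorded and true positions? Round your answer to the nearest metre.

8 metres

With a 0.0001° grid the true value lies within half a step, ±0.0001°/2 = ±5e-05°, of the stored one.
Latitude error → 5e-05 × 110570 = 5.5285 m along the meridian.
Longitude error → 5e-05 × 110570 × cos 5.8866° = 5e-05 × 110570 × 0.9947 ≈ 5.49935 m.
Combining orthogonally: (5.5285² + 5.49935²)^½ ≈ 7.79789 m.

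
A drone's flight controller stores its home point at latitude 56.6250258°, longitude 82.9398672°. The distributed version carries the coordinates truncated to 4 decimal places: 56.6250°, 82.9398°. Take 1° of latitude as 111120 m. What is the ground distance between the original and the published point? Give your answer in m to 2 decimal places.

5.01 m

Δlat = 56.6250258 − 56.6250 = +0.0000258°; Δlon = 82.9398672 − 82.9398 = +0.0000672°.
N–S: 0.0000258° × 111120 m/° = 2.8669 m.
E–W at 56.625°: 0.0000672° × 111120 × cos 56.625° = 0.0000672 × 111120 × 0.5501 ≈ 4.10786 m.
Hypotenuse of the two orthogonal shifts: √(2.8669² + 4.10786²) = 5.00936 m.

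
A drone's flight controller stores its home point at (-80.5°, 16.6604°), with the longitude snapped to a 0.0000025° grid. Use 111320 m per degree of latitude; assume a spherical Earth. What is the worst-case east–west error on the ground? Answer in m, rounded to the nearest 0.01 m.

0.02 m

With a 0.0000025° grid the true value lies within half a step, ±0.0000025°/2 = ±1.25e-06°, of the stored one.
At latitude 80.5° a degree of longitude spans 111320 m × cos 80.5° = 111320 × 0.1650 ≈ 18373.1 m.
East–west error: 1.25e-06° × 18373.1 m/° ≈ 0.0229664 m.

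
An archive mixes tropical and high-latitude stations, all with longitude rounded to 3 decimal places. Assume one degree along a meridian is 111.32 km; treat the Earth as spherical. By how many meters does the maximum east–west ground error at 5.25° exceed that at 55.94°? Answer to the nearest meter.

24 meters

Rounding to 3 decimal places leaves the longitude within ±0.0005° of the true value.
Error at 5.25° = 0.0005° × 111320 × cos 5.25° ≈ 55.66 × 0.9958 = 55.427 m.
At 55.94°: 0.0005° × 111320 × cos 55.94° = 0.0005 × 111320 × 0.5601 ≈ 31.173 m.
Difference: 55.427 − 31.173 = 24.254 m.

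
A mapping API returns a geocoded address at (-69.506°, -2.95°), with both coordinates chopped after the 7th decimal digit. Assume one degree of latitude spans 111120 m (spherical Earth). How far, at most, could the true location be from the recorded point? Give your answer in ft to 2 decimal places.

0.04 ft

Truncating at 7 decimal places can drop up to a full unit in the last place, so each coordinate may be off by as much as 1e-07°.
N–S: 1e-07° × 111120 m/° = 0.011112 m.
East–west component at 69.506°: 1e-07° × 111120 × cos 69.506° ≈ 1e-07 × 38904.1 ≈ 0.00389041 m.
The two errors are perpendicular, so the maximum displacement is √(0.011112² + 0.00389041²) ≈ 0.0117734 m.
Converting: 0.0117734 m × 3.2808 ft/m ≈ 0.038626 ft.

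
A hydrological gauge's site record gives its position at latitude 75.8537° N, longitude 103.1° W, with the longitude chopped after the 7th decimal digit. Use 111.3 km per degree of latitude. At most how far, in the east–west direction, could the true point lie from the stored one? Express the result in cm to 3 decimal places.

0.272 cm

Truncating at 7 decimal places can drop up to a full unit in the last place, so the longitude may be off by as much as 1e-07°.
Parallels shrink by cos φ, so at 75.8537° a degree of longitude is 111300 × 0.2444 ≈ 27201.6 m.
So at most 1e-07° × 27201.6 ≈ 0.00272016 m east–west.
That is 0.00272016 m = 0.27202 cm.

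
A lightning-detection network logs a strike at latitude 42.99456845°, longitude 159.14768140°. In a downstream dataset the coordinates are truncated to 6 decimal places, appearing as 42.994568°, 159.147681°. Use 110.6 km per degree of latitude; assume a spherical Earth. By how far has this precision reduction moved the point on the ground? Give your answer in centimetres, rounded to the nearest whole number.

6 centimetres

The latitude changed by +0.00000045° and the longitude by +0.00000040°.
N–S: 0.00000045° × 110600 m/° = 0.04977 m.
E–W at 42.9946°: 0.00000040° × 110600 × cos 42.9946° = 0.00000040 × 110600 × 0.7314 ≈ 0.0323579 m.
Hypotenuse of the two orthogonal shifts: √(0.04977² + 0.0323579²) = 0.059364 m.
That is 0.059364 m = 5.9364 cm.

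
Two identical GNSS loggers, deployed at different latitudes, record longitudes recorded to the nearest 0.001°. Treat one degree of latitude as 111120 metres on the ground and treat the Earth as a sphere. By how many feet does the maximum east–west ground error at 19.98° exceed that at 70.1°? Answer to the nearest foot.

109 feet

Rounding to 3 decimal places leaves the longitude within ±0.0005° of the true value.
At 19.98°: 0.0005° × 111120 × cos 19.98° = 0.0005 × 111120 × 0.9398 ≈ 52.216 m.
Error at 70.1° = 0.0005° × 111120 × cos 70.1° ≈ 55.56 × 0.3404 = 18.911 m.
So the lower-latitude error exceeds the higher by 52.216 − 18.911 = 33.304 m.
In feet: 33.3045 m ÷ 0.3048 ≈ 109.27 ft.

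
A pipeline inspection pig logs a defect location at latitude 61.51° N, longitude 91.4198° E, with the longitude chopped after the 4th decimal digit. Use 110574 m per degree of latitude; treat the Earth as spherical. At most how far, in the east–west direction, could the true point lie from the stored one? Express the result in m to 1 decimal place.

Truncating at 4 decimal places can drop up to a full unit in the last place, so the longitude may be off by as much as 0.0001°.
Parallels shrink by cos φ, so at 61.51° a degree of longitude is 110574 × 0.4770 ≈ 52744.4 m.
East–west error: 0.0001° × 52744.4 m/° ≈ 5.27444 m.

5.3 m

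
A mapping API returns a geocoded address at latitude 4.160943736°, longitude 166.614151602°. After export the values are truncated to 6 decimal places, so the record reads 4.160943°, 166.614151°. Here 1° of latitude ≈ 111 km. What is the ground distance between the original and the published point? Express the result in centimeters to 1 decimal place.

10.5 centimeters

Δlat = 4.160943736 − 4.160943 = +0.000000736°; Δlon = 166.614151602 − 166.614151 = +0.000000602°.
N–S: 0.000000736° × 111000 m/° = 0.081696 m.
E–W at 4.16094°: 0.000000602° × 111000 × cos 4.16094° = 0.000000602 × 111000 × 0.9974 ≈ 0.0666459 m.
Hypotenuse of the two orthogonal shifts: √(0.081696² + 0.0666459²) = 0.105432 m.
That is 0.105432 m = 10.543 cm.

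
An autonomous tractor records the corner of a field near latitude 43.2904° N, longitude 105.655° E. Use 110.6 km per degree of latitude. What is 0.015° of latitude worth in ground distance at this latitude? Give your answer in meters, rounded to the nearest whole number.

1659 meters

Along a meridian 0.015° is 0.015 × 110600 = 1659 m.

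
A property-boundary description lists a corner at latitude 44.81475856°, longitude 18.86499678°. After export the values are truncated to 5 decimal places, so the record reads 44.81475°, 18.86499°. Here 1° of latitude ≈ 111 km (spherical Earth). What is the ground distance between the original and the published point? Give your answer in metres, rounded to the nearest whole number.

1 metres

Δlat = 44.81475856 − 44.81475 = +0.00000856°; Δlon = 18.86499678 − 18.86499 = +0.00000678°.
North–south shift: 0.00000856 × 111000 = 0.95016 m.
East–west at this latitude: 0.00000678° × 111000 × cos 44.8147° ≈ 0.00000678 × 78742.2 = 0.533872 m.
Combined displacement = (0.95016² + 0.533872²)^½ ≈ 1.08987 m.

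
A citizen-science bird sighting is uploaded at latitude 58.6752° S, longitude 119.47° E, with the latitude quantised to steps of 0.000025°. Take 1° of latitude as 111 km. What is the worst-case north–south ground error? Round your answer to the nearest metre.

With a 0.000025° grid the true value lies within half a step, ±0.000025°/2 = ±1.25e-05°, of the stored one.
Along the meridian that is 1.25e-05° × 111000 m/° = 1.3875 m.

1 metres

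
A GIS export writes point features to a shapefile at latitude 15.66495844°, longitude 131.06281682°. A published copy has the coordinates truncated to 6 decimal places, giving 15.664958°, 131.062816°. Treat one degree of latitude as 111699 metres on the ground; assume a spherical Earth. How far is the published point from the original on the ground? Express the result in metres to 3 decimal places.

Δlat = 15.66495844 − 15.664958 = +0.00000044°; Δlon = 131.06281682 − 131.062816 = +0.00000082°.
North–south shift: 0.00000044 × 111699 = 0.0491476 m.
E–W at 15.665°: 0.00000082° × 111699 × cos 15.665° = 0.00000082 × 111699 × 0.9629 ≈ 0.0881911 m.
Combined displacement = (0.0491476² + 0.0881911²)^½ ≈ 0.100961 m.

0.101 metres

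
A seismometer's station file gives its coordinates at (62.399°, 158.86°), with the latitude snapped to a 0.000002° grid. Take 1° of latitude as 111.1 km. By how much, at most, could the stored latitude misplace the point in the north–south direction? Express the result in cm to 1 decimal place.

With a 0.000002° grid the true value lies within half a step, ±0.000002°/2 = ±1e-06°, of the stored one.
So the N–S error is at most 1e-06 × 111100 = 0.1111 m.
That is 0.1111 m = 11.11 cm.

11.1 cm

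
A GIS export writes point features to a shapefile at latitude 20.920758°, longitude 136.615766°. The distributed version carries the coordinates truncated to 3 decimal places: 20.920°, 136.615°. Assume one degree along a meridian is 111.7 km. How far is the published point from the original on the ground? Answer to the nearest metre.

Δlat = 20.920758 − 20.920 = +0.000758°; Δlon = 136.615766 − 136.615 = +0.000766°.
North–south shift: 0.000758 × 111700 = 84.6686 m.
East–west at this latitude: 0.000766° × 111700 × cos 20.92° ≈ 0.000766 × 104337 = 79.9219 m.
Distance: √(84.6686² + 79.9219²) ≈ 116.431 m.

116 metres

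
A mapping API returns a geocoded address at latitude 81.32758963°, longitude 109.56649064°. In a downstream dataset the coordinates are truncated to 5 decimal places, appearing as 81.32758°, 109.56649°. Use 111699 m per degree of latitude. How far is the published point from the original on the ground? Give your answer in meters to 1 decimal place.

The latitude changed by +0.00000963° and the longitude by +0.00000064°.
N–S: 0.00000963° × 111699 m/° = 1.07566 m.
E–W at 81.3276°: 0.00000064° × 111699 × cos 81.3276° = 0.00000064 × 111699 × 0.1508 ≈ 0.0107792 m.
Distance: √(1.07566² + 0.0107792²) ≈ 1.07572 m.

1.1 meters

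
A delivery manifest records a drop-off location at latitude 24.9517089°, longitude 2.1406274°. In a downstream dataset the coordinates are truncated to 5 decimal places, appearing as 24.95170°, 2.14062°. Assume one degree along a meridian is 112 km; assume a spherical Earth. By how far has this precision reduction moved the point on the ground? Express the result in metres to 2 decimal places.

1.25 metres

Δlat = 24.9517089 − 24.95170 = +0.0000089°; Δlon = 2.1406274 − 2.14062 = +0.0000074°.
North–south shift: 0.0000089 × 112000 = 0.9968 m.
East–west at this latitude: 0.0000074° × 112000 × cos 24.9517° ≈ 0.0000074 × 101546 = 0.751443 m.
Combined displacement = (0.9968² + 0.751443²)^½ ≈ 1.24831 m.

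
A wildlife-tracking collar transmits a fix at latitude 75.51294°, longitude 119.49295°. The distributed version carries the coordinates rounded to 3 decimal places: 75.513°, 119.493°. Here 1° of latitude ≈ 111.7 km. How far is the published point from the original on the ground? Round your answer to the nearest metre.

7 metres

The latitude changed by -0.00006° and the longitude by -0.00005°.
N–S: -0.00006° × 111700 m/° = -6.702 m.
East–west at this latitude: -0.00005° × 111700 × cos 75.513° ≈ -0.00005 × 27942.9 = -1.39715 m.
Hypotenuse of the two orthogonal shifts: √(6.702² + 1.39715²) = 6.84608 m.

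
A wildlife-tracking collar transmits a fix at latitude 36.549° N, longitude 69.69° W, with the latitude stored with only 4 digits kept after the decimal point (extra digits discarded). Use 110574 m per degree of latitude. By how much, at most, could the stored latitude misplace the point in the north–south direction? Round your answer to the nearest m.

11 m

Truncating at 4 decimal places can drop up to a full unit in the last place, so the latitude may be off by as much as 0.0001°.
North–south distance: 0.0001° × 110574 m/° = 11.0574 m.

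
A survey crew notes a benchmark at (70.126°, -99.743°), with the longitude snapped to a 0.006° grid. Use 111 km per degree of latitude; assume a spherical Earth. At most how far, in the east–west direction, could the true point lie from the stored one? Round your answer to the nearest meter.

With a 0.006° grid the true value lies within half a step, ±0.006°/2 = ±0.003°, of the stored one.
One degree of longitude at 70.126° is 111000 × cos 70.126° ≈ 111000 × 0.3400 = 37734.8 m.
East–west error: 0.003° × 37734.8 m/° ≈ 113.204 m.

113 meters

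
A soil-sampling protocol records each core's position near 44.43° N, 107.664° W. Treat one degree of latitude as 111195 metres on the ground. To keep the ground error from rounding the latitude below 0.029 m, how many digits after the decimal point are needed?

7

One degree of latitude covers 111195 m.
Rounding to N decimal places gives at most 0.5 × 10⁻ᴺ degrees of error, i.e. 0.5 × 10⁻ᴺ × 111195 m.
Setting 55597.5 × 10⁻ᴺ ≤ 0.029 gives 10ᴺ ≥ 1.917e+06, i.e. N ≥ 6.28.
N = 6 would give 0.0556 m (too coarse); N = 7 gives 0.00556 m ≤ 0.029 m.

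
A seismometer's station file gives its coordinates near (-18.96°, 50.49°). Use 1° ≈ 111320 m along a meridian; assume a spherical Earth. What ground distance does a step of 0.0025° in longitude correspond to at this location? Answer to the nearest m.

One degree of longitude here spans 111320 × cos 18.96° = 111320 × 0.9457 ≈ 105280 m; 0.0025° of that is 263.201 m.

263 m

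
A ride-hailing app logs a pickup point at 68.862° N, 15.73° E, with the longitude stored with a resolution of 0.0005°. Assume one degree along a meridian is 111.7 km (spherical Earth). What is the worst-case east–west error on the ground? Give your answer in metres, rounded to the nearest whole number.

10 metres

With a 0.0005° grid the true value lies within half a step, ±0.0005°/2 = ±0.00025°, of the stored one.
At latitude 68.862° a degree of longitude spans 111700 m × cos 68.862° = 111700 × 0.3606 ≈ 40280.7 m.
Maximum E–W displacement: 0.00025 × 40280.7 = 10.0702 m.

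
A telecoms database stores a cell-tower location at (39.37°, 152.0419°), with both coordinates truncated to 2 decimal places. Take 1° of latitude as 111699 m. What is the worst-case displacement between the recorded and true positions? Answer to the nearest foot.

Truncating at 2 decimal places can drop up to a full unit in the last place, so each coordinate may be off by as much as 0.01°.
N–S: 0.01° × 111699 m/° = 1116.99 m.
Longitude error → 0.01 × 111699 × cos 39.37° = 0.01 × 111699 × 0.7731 ≈ 863.507 m.
The two errors are perpendicular, so the maximum displacement is √(1116.99² + 863.507²) ≈ 1411.85 m.
In feet: 1411.85 m ÷ 0.3048 ≈ 4632 ft.

4632 feet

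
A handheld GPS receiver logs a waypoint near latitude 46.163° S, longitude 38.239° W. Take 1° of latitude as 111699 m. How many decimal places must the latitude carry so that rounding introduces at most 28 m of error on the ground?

One degree of latitude covers 111699 m.
N decimal places → at most half a unit in the last place, 0.5 × 10⁻ᴺ° = 111699/2 × 10⁻ᴺ m.
Need 0.5 × 111699 × 10⁻ᴺ ≤ 28 → 10⁻ᴺ ≤ 5.013e-04, so N ≥ 3.30.
At 3 places the error can reach 55.8 m, but 4 places keeps it to 5.58 m.

4 decimal places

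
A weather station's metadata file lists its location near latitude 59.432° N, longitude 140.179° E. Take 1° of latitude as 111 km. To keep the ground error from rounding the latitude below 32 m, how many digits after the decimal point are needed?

One degree of latitude covers 111000 m.
Rounding to N decimal places gives at most 0.5 × 10⁻ᴺ degrees of error, i.e. 0.5 × 10⁻ᴺ × 111000 m.
Need 0.5 × 111000 × 10⁻ᴺ ≤ 32 → 10⁻ᴺ ≤ 5.766e-04, so N ≥ 3.24.
So 4 decimal places suffice (5.55 m); 3 would allow up to 55.5 m.

4 decimal places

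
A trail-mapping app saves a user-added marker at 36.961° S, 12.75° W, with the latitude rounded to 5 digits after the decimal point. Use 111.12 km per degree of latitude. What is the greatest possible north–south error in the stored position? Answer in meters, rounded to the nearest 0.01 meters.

Rounding to 5 decimal places leaves the latitude within ±5e-06° of the true value.
So the N–S error is at most 5e-06 × 111120 = 0.5556 m.

0.56 meters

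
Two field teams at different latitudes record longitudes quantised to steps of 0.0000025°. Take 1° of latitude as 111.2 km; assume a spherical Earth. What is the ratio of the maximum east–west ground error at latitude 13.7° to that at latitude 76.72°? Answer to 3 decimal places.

With a 0.0000025° grid the true value lies within half a step, ±0.0000025°/2 = ±1.25e-06°, of the stored one.
At 13.7°: 1.25e-06° × 111200 × cos 13.7° = 1.25e-06 × 111200 × 0.9715 ≈ 0.13505 m.
At 76.72°: 1.25e-06° × 111200 × cos 76.72° = 1.25e-06 × 111200 × 0.2297 ≈ 0.03193 m.
Ratio: 0.13505 / 0.03193 = cos 13.7° / cos 76.72° ≈ 4.2295.

4.229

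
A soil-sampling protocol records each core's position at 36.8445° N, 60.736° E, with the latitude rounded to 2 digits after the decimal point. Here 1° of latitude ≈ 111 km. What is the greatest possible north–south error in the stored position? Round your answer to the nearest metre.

Rounding to 2 decimal places leaves the latitude within ±0.005° of the true value.
Along the meridian that is 0.005° × 111000 m/° = 555 m.

555 metres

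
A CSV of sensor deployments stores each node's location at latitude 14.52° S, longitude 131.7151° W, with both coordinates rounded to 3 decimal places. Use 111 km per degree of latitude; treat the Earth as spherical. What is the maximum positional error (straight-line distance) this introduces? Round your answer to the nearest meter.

Rounding to 3 decimal places leaves each coordinate within ±0.0005° of the true value.
N–S: 0.0005° × 111000 m/° = 55.5 m.
Longitude error → 0.0005 × 111000 × cos 14.52° = 0.0005 × 111000 × 0.9681 ≈ 53.7273 m.
The two errors are perpendicular, so the maximum displacement is √(55.5² + 53.7273²) ≈ 77.2456 m.

77 meters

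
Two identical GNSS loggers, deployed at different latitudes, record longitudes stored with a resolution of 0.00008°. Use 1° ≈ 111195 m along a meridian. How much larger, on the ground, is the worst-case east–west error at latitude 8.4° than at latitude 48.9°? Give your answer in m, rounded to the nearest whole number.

With a 0.00008° grid the true value lies within half a step, ±0.00008°/2 = ±4e-05°, of the stored one.
At 8.4°: 4e-05° × 111195 × cos 8.4° = 4e-05 × 111195 × 0.9893 ≈ 4.4001 m.
At 48.9°: 4e-05° × 111195 × cos 48.9° = 4e-05 × 111195 × 0.6574 ≈ 2.9239 m.
So the lower-latitude error exceeds the higher by 4.4001 − 2.9239 = 1.4762 m.

1 m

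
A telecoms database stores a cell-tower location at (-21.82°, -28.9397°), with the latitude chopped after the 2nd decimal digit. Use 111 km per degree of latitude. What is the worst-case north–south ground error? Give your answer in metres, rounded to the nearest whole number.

1110 metres

Truncating at 2 decimal places can drop up to a full unit in the last place, so the latitude may be off by as much as 0.01°.
So the N–S error is at most 0.01 × 111000 = 1110 m.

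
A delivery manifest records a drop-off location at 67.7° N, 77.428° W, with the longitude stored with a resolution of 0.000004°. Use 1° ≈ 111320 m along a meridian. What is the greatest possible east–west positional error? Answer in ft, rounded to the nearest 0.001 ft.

0.277 ft

With a 0.000004° grid the true value lies within half a step, ±0.000004°/2 = ±2e-06°, of the stored one.
At latitude 67.7° a degree of longitude spans 111320 m × cos 67.7° = 111320 × 0.3795 ≈ 42241.1 m.
So at most 2e-06° × 42241.1 ≈ 0.0844821 m east–west.
In feet: 0.0844821 m ÷ 0.3048 ≈ 0.27717 ft.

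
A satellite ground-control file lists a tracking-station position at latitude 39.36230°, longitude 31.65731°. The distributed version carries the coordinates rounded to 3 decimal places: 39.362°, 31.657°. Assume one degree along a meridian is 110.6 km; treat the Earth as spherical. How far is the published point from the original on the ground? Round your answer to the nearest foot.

The latitude changed by +0.00030° and the longitude by +0.00031°.
N–S: 0.00030° × 110600 m/° = 33.18 m.
East–west at this latitude: 0.00031° × 110600 × cos 39.362° ≈ 0.00031 × 85510.9 = 26.5084 m.
Hypotenuse of the two orthogonal shifts: √(33.18² + 26.5084²) = 42.4689 m.
Converting: 42.4689 m × 3.2808 ft/m ≈ 139.33 ft.

139 feet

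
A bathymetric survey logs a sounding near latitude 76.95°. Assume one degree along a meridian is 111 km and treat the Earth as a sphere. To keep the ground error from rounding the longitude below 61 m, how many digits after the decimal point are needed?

At 76.95° one degree of longitude covers 111000 × cos 76.95° ≈ 111000 × 0.2258 ≈ 25063.9 m.
Rounding to N decimal places gives at most 0.5 × 10⁻ᴺ degrees of error, i.e. 0.5 × 10⁻ᴺ × 25063.9 m.
Need 0.5 × 25063.9 × 10⁻ᴺ ≤ 61 → 10⁻ᴺ ≤ 4.868e-03, so N ≥ 2.31.
N = 2 would give 125 m (too coarse); N = 3 gives 12.5 m ≤ 61 m.

3 decimal places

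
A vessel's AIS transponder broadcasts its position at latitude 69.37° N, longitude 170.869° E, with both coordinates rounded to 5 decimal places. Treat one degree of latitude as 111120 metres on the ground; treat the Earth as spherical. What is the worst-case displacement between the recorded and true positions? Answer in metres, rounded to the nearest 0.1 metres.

Rounding to 5 decimal places leaves each coordinate within ±5e-06° of the true value.
North–south component: 5e-06° × 111120 = 0.5556 m.
East–west component at 69.37°: 5e-06° × 111120 × cos 69.37° ≈ 5e-06 × 39151.1 ≈ 0.195756 m.
Combining orthogonally: (0.5556² + 0.195756²)^½ ≈ 0.589077 m.

0.6 metres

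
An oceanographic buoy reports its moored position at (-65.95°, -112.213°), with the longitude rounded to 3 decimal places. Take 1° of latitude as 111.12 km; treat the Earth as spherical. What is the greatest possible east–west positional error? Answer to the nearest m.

Rounding to 3 decimal places leaves the longitude within ±0.0005° of the true value.
One degree of longitude at 65.95° is 111120 × cos 65.95° ≈ 111120 × 0.4075 = 45285.1 m.
So at most 0.0005° × 45285.1 ≈ 22.6426 m east–west.

23 m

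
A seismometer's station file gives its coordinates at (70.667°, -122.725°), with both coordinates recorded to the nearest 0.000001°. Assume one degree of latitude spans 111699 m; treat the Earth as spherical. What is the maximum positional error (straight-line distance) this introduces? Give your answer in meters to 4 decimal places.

Rounding to 6 decimal places leaves each coordinate within ±5e-07° of the true value.
Latitude error → 5e-07 × 111699 = 0.0558495 m along the meridian.
Longitude error → 5e-07 × 111699 × cos 70.667° = 5e-07 × 111699 × 0.3311 ≈ 0.0184894 m.
The two errors are perpendicular, so the maximum displacement is √(0.0558495² + 0.0184894²) ≈ 0.0588305 m.

0.0588 meters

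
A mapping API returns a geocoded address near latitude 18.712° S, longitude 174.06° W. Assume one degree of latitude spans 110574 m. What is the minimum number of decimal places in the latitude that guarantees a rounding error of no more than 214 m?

One degree of latitude covers 110574 m.
Rounding to N decimal places gives at most 0.5 × 10⁻ᴺ degrees of error, i.e. 0.5 × 10⁻ᴺ × 110574 m.
Setting 55287 × 10⁻ᴺ ≤ 214 gives 10ᴺ ≥ 258.4, i.e. N ≥ 2.41.
At 2 places the error can reach 553 m, but 3 places keeps it to 55.3 m.

3 decimal places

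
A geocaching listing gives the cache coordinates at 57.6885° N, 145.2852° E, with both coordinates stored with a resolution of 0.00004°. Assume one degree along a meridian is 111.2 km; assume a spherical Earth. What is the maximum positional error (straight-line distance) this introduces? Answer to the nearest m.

3 m

With a 0.00004° grid the true value lies within half a step, ±0.00004°/2 = ±2e-05°, of the stored one.
N–S: 2e-05° × 111200 m/° = 2.224 m.
East–west component at 57.6885°: 2e-05° × 111200 × cos 57.6885° ≈ 2e-05 × 59438.8 ≈ 1.18878 m.
Combining orthogonally: (2.224² + 1.18878²)^½ ≈ 2.52178 m.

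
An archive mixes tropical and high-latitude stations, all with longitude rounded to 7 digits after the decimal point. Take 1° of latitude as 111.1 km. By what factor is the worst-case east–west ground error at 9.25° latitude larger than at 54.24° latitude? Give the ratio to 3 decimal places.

1.689

Rounding to 7 decimal places leaves the longitude within ±5e-08° of the true value.
Error at 9.25° = 5e-08° × 111100 × cos 9.25° ≈ 0.005555 × 0.9870 = 0.0054828 m.
Error at 54.24° = 5e-08° × 111100 × cos 54.24° ≈ 0.005555 × 0.5844 = 0.0032463 m.
Ratio: 0.0054828 / 0.0032463 = cos 9.25° / cos 54.24° ≈ 1.6889.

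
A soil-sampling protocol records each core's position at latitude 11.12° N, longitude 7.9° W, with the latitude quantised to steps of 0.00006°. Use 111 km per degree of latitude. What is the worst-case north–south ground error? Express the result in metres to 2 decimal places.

With a 0.00006° grid the true value lies within half a step, ±0.00006°/2 = ±3e-05°, of the stored one.
So the N–S error is at most 3e-05 × 111000 = 3.33 m.

3.33 metres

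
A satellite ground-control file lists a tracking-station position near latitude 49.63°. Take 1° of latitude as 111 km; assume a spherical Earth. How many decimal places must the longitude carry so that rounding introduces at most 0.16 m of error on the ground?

6 decimal places

At 49.63° one degree of longitude covers 111000 × cos 49.63° ≈ 111000 × 0.6477 ≈ 71897 m.
N decimal places → at most half a unit in the last place, 0.5 × 10⁻ᴺ° = 71897/2 × 10⁻ᴺ m.
Setting 35948.5 × 10⁻ᴺ ≤ 0.16 gives 10ᴺ ≥ 2.247e+05, i.e. N ≥ 5.35.
At 5 places the error can reach 0.359 m, but 6 places keeps it to 0.0359 m.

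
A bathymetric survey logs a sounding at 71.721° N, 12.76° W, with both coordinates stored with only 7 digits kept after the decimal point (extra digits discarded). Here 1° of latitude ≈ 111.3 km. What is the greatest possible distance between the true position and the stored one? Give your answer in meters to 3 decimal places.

0.012 meters

Truncating at 7 decimal places can drop up to a full unit in the last place, so each coordinate may be off by as much as 1e-07°.
North–south component: 1e-07° × 111300 = 0.01113 m.
Longitude error → 1e-07 × 111300 × cos 71.721° = 1e-07 × 111300 × 0.3136 ≈ 0.00349086 m.
Worst case both components are at the extreme and orthogonal: √(0.01113² + 0.00349086²) ≈ 0.0116646 m.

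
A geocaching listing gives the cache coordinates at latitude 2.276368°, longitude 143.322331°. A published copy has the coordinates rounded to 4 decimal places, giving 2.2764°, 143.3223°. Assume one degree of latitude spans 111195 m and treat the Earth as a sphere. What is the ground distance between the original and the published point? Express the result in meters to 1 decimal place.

Δlat = 2.276368 − 2.2764 = -0.000032°; Δlon = 143.322331 − 143.3223 = +0.000031°.
N–S: -0.000032° × 111195 m/° = -3.55824 m.
E–W at 2.2764°: 0.000031° × 111195 × cos 2.2764° = 0.000031 × 111195 × 0.9992 ≈ 3.44432 m.
Distance: √(3.55824² + 3.44432²) ≈ 4.95222 m.

5.0 meters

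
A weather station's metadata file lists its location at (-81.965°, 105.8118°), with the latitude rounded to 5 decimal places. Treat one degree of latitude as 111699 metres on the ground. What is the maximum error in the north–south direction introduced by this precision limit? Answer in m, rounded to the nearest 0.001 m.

Rounding to 5 decimal places leaves the latitude within ±5e-06° of the true value.
So the N–S error is at most 5e-06 × 111699 = 0.558495 m.

0.558 m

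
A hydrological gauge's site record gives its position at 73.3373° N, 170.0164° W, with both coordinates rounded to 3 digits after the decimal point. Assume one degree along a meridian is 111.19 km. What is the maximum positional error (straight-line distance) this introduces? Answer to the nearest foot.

190 feet

Rounding to 3 decimal places leaves each coordinate within ±0.0005° of the true value.
Latitude error → 0.0005 × 111190 = 55.595 m along the meridian.
East–west component at 73.3373°: 0.0005° × 111190 × cos 73.3373° ≈ 0.0005 × 31882.3 ≈ 15.9411 m.
The two errors are perpendicular, so the maximum displacement is √(55.595² + 15.9411²) ≈ 57.8353 m.
Converting: 57.8353 m × 3.2808 ft/m ≈ 189.75 ft.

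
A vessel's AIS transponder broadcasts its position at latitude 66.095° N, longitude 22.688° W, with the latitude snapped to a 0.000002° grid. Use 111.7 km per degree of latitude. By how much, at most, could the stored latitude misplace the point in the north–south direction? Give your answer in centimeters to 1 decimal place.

11.2 centimeters

With a 0.000002° grid the true value lies within half a step, ±0.000002°/2 = ±1e-06°, of the stored one.
Along the meridian that is 1e-06° × 111700 m/° = 0.1117 m.
That is 0.1117 m = 11.17 cm.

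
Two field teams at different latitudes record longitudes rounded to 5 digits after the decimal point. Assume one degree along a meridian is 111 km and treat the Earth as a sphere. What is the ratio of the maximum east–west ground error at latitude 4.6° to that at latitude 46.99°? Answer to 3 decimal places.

1.461

Rounding to 5 decimal places leaves the longitude within ±5e-06° of the true value.
Error at 4.6° = 5e-06° × 111000 × cos 4.6° ≈ 0.555 × 0.9968 = 0.55321 m.
At 46.99°: 5e-06° × 111000 × cos 46.99° = 5e-06 × 111000 × 0.6821 ≈ 0.37858 m.
Ratio: 0.55321 / 0.37858 = cos 4.6° / cos 46.99° ≈ 1.4613.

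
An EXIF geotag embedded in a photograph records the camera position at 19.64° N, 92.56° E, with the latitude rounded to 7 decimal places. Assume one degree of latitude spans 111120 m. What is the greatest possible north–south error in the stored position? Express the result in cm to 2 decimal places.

0.56 cm

Rounding to 7 decimal places leaves the latitude within ±5e-08° of the true value.
So the N–S error is at most 5e-08 × 111120 = 0.005556 m.
That is 0.005556 m = 0.5556 cm.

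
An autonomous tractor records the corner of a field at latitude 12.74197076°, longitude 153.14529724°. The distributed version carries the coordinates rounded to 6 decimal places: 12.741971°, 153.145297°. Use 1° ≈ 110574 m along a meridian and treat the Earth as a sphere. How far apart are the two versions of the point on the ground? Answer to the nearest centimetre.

The latitude changed by -0.00000024° and the longitude by +0.00000024°.
N–S: -0.00000024° × 110574 m/° = -0.0265378 m.
E–W at 12.742°: 0.00000024° × 110574 × cos 12.742° = 0.00000024 × 110574 × 0.9754 ≈ 0.0258842 m.
Hypotenuse of the two orthogonal shifts: √(0.0265378² + 0.0258842²) = 0.0370708 m.
That is 0.0370708 m = 3.7071 cm.

4 centimetres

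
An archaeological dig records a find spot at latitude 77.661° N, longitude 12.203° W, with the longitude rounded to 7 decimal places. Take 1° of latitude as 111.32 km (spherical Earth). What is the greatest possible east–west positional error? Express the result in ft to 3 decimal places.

Rounding to 7 decimal places leaves the longitude within ±5e-08° of the true value.
One degree of longitude at 77.661° is 111320 × cos 77.661° ≈ 111320 × 0.2137 = 23788.6 m.
East–west error: 5e-08° × 23788.6 m/° ≈ 0.00118943 m.
In feet: 0.00118943 m ÷ 0.3048 ≈ 0.0039023 ft.

0.004 ft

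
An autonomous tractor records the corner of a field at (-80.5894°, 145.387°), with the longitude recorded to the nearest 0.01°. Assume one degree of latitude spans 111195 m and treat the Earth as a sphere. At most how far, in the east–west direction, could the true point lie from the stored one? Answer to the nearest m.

91 m

Rounding to 2 decimal places leaves the longitude within ±0.005° of the true value.
One degree of longitude at 80.5894° is 111195 × cos 80.5894° ≈ 111195 × 0.1635 = 18181.3 m.
Maximum E–W displacement: 0.005 × 18181.3 = 90.9066 m.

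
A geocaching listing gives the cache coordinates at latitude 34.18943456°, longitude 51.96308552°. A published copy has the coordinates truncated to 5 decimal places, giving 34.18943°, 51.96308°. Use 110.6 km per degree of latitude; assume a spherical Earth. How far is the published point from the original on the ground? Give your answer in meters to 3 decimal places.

Δlat = 34.18943456 − 34.18943 = +0.00000456°; Δlon = 51.96308552 − 51.96308 = +0.00000552°.
North–south shift: 0.00000456 × 110600 = 0.504336 m.
E–W at 34.1894°: 0.00000552° × 110600 × cos 34.1894° = 0.00000552 × 110600 × 0.8272 ≈ 0.505006 m.
Combined displacement = (0.504336² + 0.505006²)^½ ≈ 0.713713 m.

0.714 meters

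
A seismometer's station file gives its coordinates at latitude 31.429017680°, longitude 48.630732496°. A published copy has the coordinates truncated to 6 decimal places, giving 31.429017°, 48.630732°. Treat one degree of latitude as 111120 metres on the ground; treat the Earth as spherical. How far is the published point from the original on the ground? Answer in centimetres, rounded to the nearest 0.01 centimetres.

The latitude changed by +0.000000680° and the longitude by +0.000000496°.
N–S: 0.000000680° × 111120 m/° = 0.0755616 m.
E–W at 31.429°: 0.000000496° × 111120 × cos 31.429° = 0.000000496 × 111120 × 0.8533 ≈ 0.0470293 m.
Combined displacement = (0.0755616² + 0.0470293²)^½ ≈ 0.0890018 m.
That is 0.0890018 m = 8.9002 cm.

8.90 centimetres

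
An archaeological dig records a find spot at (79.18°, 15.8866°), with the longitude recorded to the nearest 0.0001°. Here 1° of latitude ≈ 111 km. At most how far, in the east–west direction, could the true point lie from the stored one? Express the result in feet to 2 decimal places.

3.42 feet

Rounding to 4 decimal places leaves the longitude within ±5e-05° of the true value.
One degree of longitude at 79.18° is 111000 × cos 79.18° ≈ 111000 × 0.1877 = 20837.4 m.
Maximum E–W displacement: 5e-05 × 20837.4 = 1.04187 m.
Converting: 1.04187 m × 3.2808 ft/m ≈ 3.4182 ft.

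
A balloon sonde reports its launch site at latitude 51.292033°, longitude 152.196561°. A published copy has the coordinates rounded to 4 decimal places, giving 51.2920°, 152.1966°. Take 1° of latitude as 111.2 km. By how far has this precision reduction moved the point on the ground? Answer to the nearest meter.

Δlat = 51.292033 − 51.2920 = +0.000033°; Δlon = 152.196561 − 152.1966 = -0.000039°.
N–S: 0.000033° × 111200 m/° = 3.6696 m.
East–west at this latitude: -0.000039° × 111200 × cos 51.292° ≈ -0.000039 × 69539.1 = -2.71202 m.
Hypotenuse of the two orthogonal shifts: √(3.6696² + 2.71202²) = 4.56301 m.

5 meters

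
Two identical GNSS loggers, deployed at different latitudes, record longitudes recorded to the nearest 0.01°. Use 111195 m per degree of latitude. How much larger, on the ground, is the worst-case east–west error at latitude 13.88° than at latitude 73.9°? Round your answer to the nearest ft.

1265 ft

Rounding to 2 decimal places leaves the longitude within ±0.005° of the true value.
Error at 13.88° = 0.005° × 111195 × cos 13.88° ≈ 555.98 × 0.9708 = 539.74 m.
Error at 73.9° = 0.005° × 111195 × cos 73.9° ≈ 555.98 × 0.2773 = 154.18 m.
Difference: 539.74 − 154.18 = 385.56 m.
In feet: 385.561 m ÷ 0.3048 ≈ 1265 ft.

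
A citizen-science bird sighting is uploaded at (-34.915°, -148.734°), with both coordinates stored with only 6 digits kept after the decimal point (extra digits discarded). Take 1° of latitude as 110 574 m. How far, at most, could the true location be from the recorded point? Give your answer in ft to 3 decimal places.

Truncating at 6 decimal places can drop up to a full unit in the last place, so each coordinate may be off by as much as 1e-06°.
North–south component: 1e-06° × 110574 = 0.110574 m.
East–west component at 34.915°: 1e-06° × 110574 × cos 34.915° ≈ 1e-06 × 90670.9 ≈ 0.0906709 m.
The two errors are perpendicular, so the maximum displacement is √(0.110574² + 0.0906709²) ≈ 0.142996 m.
In feet: 0.142996 m ÷ 0.3048 ≈ 0.46915 ft.

0.469 ft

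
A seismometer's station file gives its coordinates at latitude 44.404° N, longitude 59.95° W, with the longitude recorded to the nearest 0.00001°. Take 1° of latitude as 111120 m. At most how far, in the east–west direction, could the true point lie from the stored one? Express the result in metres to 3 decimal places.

Rounding to 5 decimal places leaves the longitude within ±5e-06° of the true value.
At latitude 44.404° a degree of longitude spans 111120 m × cos 44.404° = 111120 × 0.7144 ≈ 79386.8 m.
East–west error: 5e-06° × 79386.8 m/° ≈ 0.396934 m.

0.397 metres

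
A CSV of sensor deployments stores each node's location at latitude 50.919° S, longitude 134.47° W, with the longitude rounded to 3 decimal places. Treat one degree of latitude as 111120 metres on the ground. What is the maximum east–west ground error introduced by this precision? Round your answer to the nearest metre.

Rounding to 3 decimal places leaves the longitude within ±0.0005° of the true value.
At latitude 50.919° a degree of longitude spans 111120 m × cos 50.919° = 111120 × 0.6304 ≈ 70052.1 m.
Maximum E–W displacement: 0.0005 × 70052.1 = 35.026 m.

35 metres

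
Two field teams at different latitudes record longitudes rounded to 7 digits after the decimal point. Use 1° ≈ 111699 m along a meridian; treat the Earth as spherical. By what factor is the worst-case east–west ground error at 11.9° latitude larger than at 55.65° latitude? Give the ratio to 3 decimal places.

1.734

Rounding to 7 decimal places leaves the longitude within ±5e-08° of the true value.
Error at 11.9° = 5e-08° × 111699 × cos 11.9° ≈ 0.0055849 × 0.9785 = 0.0054649 m.
Error at 55.65° = 5e-08° × 111699 × cos 55.65° ≈ 0.0055849 × 0.5642 = 0.0031513 m.
The ratio reduces to cos 11.9° / cos 55.65° = 0.9785/0.5642 ≈ 1.7342.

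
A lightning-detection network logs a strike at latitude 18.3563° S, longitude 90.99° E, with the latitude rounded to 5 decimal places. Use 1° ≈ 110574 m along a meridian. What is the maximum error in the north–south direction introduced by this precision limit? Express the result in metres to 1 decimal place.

0.6 metres

Rounding to 5 decimal places leaves the latitude within ±5e-06° of the true value.
North–south distance: 5e-06° × 110574 m/° = 0.55287 m.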